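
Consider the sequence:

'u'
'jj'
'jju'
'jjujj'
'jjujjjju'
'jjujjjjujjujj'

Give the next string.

jjujjjjujjujjjjujjjju

From term 3 onward, concatenate the last term with the second-to-last: jj·u = jju, jju·jj = jjujj, …
The next term joins jjujjjjujjujj and jjujjjju.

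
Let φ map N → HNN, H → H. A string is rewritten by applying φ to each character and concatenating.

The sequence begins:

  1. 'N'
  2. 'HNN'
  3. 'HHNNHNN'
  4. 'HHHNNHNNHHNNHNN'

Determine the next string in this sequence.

Replace each of the 15 characters of HHHNNHNNHHNNHNN in place — H H H HNN HNN H HNN HNN H H HNN HNN H HNN HNN — and concatenate.

HHHHNNHNNHHNNHNNHHHNNHNNHHNNHNN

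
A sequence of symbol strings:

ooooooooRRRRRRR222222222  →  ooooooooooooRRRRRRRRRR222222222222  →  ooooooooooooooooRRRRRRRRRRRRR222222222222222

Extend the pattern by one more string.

ooooooooooooooooooooRRRRRRRRRRRRRRRR222222222222222222

Term n consists of 4n o's, followed by 3n+1 R's, followed by 3n+3 2's, where the shown terms are n = 2, 3, 4.
At n = 5 the blocks have lengths 20, 16, 18.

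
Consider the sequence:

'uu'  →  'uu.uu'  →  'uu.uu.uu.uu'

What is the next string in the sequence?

Every step duplicates the string with '.' between the halves.
One more doubling of uu.uu.uu.uu gives the answer.

uu.uu.uu.uu.uu.uu.uu.uu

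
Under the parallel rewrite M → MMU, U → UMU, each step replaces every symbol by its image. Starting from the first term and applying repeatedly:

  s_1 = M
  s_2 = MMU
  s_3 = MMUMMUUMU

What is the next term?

MMUMMUUMUMMUMMUUMUUMUMMUUMU

Expanding MMUMMUUMU: M→MMU, M→MMU, U→UMU, M→MMU, M→MMU, U→UMU, U→UMU, M→MMU, U→UMU. Concatenated: MMU MMU UMU MMU MMU UMU UMU MMU UMU.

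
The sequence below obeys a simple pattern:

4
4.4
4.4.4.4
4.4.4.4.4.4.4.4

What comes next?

s(k+1) = s(k)·.·s(k) — each term doubles the last with '.' between the halves.
Doubling 4.4.4.4.4.4.4.4 with '.' between the halves:

4.4.4.4.4.4.4.4.4.4.4.4.4.4.4.4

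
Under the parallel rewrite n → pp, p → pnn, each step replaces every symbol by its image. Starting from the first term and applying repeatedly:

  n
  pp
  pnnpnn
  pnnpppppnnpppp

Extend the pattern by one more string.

Applying the rule to each of the 14 symbols of pnnpppppnnpppp gives the pieces pnn pp pp pnn pnn pnn pnn pnn pp pp pnn pnn pnn pnn, which concatenate to the answer.

pnnpppppnnpnnpnnpnnpnnpppppnnpnnpnnpnn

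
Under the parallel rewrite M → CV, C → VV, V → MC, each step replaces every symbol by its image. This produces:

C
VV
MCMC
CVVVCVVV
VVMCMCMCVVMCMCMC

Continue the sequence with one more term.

Replace each of the 16 characters of VVMCMCMCVVMCMCMC in place — MC MC CV VV CV VV CV VV MC MC CV VV CV VV CV VV — and concatenate.

MCMCCVVVCVVVCVVVMCMCCVVVCVVVCVVV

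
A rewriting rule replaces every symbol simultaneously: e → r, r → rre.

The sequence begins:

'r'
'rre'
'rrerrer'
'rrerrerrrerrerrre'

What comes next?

Applying the rule to each of the 17 symbols of rrerrerrrerrerrre gives the pieces rre rre r rre rre r rre rre rre r rre rre r rre rre rre r, which concatenate to the answer.

rrerrerrrerrerrrerrerrerrrerrerrrerrerrer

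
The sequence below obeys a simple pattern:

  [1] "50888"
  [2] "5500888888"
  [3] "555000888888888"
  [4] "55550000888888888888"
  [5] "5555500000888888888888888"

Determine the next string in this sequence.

The n-th term is n 5's then n 0's then 3n 8's (n = 1, 2, …).
At n = 6 the blocks have lengths 6, 6, 18.

555555000000888888888888888888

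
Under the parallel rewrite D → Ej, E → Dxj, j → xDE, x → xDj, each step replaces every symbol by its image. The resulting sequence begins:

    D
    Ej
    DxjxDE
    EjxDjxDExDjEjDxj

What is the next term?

DxjxDExDjEjxDExDjEjDxjxDjEjxDEDxjxDEEjxDjxDE

φ(EjxDjxDExDjEjDxj) expands symbol-by-symbol to Dxj xDE xDj Ej xDE xDj Ej Dxj xDj Ej xDE Dxj xDE Ej xDj xDE; joining the 16 pieces gives the next term.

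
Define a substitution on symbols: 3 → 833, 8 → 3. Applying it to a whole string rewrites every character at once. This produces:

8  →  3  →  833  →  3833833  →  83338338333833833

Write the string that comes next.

Applying the rule to each of the 17 symbols of 83338338333833833 gives the pieces 3 833 833 833 3 833 833 3 833 833 833 3 833 833 3 833 833, which concatenate to the answer.

38338338333833833383383383338338333833833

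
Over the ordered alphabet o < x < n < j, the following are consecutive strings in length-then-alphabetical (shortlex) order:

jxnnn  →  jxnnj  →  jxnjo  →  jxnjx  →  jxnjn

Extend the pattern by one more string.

The successor of jxnjn increments the rightmost position that isn't already j and resets every position after it to o.

jxnjj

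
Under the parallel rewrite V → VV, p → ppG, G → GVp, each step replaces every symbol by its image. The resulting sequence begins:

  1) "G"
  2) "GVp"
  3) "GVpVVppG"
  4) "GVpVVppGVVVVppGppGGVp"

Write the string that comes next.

Applying the rule to each of the 21 symbols of GVpVVppGVVVVppGppGGVp gives the pieces GVp VV ppG VV VV ppG ppG GVp VV VV VV VV ppG ppG GVp ppG ppG GVp GVp VV ppG, which concatenate to the answer.

GVpVVppGVVVVppGppGGVpVVVVVVVVppGppGGVpppGppGGVpGVpVVppG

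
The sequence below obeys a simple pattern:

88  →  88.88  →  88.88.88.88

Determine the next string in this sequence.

s(k+1) = s(k)·.·s(k) — each term doubles the last with '.' between the halves.
One more doubling of 88.88.88.88 gives the answer.

88.88.88.88.88.88.88.88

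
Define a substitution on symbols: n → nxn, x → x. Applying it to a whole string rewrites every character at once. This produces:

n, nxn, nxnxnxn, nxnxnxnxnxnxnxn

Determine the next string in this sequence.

Rewriting the 15 symbols of nxnxnxnxnxnxnxn one by one yields nxn x nxn x nxn x nxn x nxn x nxn x nxn x nxn; concatenated:

nxnxnxnxnxnxnxnxnxnxnxnxnxnxnxn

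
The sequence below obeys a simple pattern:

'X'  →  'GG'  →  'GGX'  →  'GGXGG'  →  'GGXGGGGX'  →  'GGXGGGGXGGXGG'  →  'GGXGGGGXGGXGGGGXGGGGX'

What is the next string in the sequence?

GGXGGGGXGGXGGGGXGGGGXGGXGGGGXGGXGG

From term 3 onward, concatenate the last term with the second-to-last: GG·X = GGX, GGX·GG = GGXGG, …
The next term joins GGXGGGGXGGXGGGGXGGGGX and GGXGGGGXGGXGG.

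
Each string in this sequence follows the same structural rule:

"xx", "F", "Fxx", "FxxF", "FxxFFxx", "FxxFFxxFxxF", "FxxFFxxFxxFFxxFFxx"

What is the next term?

FxxFFxxFxxFFxxFFxxFxxFFxxFxxF

From term 3 onward, concatenate the last term with the second-to-last: F·xx = Fxx, Fxx·F = FxxF, …
The next term joins FxxFFxxFxxFFxxFFxx and FxxFFxxFxxF.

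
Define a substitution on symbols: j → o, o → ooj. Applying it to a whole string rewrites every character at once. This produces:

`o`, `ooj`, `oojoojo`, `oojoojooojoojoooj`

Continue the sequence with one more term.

Applying the rule to each of the 17 symbols of oojoojooojoojoooj gives the pieces ooj ooj o ooj ooj o ooj ooj ooj o ooj ooj o ooj ooj ooj o, which concatenate to the answer.

oojoojooojoojooojoojoojooojoojooojoojoojo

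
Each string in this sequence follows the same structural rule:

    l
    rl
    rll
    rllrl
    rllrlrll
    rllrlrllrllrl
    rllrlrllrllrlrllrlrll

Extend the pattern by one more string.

rllrlrllrllrlrllrlrllrllrlrllrllrl

From term 3 onward, concatenate the last term with the second-to-last: rl·l = rll, rll·rl = rllrl, …
The next term joins rllrlrllrllrlrllrlrll and rllrlrllrllrl.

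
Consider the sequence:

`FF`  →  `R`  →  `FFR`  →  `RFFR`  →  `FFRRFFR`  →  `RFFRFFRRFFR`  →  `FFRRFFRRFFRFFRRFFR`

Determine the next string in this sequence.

From term 3 onward, concatenate the second-to-last term with the last: FF·R = FFR, R·FFR = RFFR, …
Continuing: RFFRFFRRFFR · FFRRFFRRFFRFFRRFFR gives term 8.

RFFRFFRRFFRFFRRFFRRFFRFFRRFFR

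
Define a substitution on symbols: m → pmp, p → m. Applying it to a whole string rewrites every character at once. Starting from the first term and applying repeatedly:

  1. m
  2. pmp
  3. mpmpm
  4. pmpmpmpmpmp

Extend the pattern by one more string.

Apply φ to pmpmpmpmpmp symbol by symbol: p→m, m→pmp, p→m, m→pmp, p→m, m→pmp, p→m, m→pmp, p→m, m→pmp, p→m; joined: m pmp m pmp m pmp m pmp m pmp m.

mpmpmpmpmpmpmpmpmpmpm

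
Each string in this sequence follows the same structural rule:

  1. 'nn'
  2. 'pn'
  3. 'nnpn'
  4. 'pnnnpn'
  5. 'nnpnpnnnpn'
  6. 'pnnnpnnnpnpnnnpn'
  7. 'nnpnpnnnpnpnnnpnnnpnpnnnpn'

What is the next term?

pnnnpnnnpnpnnnpnnnpnpnnnpnpnnnpnnnpnpnnnpn

This is a Fibonacci-style word recurrence s(k) = s(k−2)·s(k−1): e.g. nn·pn = nnpn.
So term 8 is pnnnpnnnpnpnnnpn·nnpnpnnnpnpnnnpnnnpnpnnnpn.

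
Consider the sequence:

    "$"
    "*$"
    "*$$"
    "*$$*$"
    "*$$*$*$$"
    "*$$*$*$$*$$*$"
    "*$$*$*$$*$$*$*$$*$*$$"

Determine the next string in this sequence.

This is a Fibonacci-style word recurrence s(k) = s(k−1)·s(k−2): e.g. *$·$ = *$$.
The next term joins *$$*$*$$*$$*$*$$*$*$$ and *$$*$*$$*$$*$.

*$$*$*$$*$$*$*$$*$*$$*$$*$*$$*$$*$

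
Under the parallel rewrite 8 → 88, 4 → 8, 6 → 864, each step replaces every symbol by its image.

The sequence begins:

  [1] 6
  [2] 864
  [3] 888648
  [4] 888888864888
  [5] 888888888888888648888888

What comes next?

888888888888888888888888888888864888888888888888

Applying the rule to each of the 24 symbols of 888888888888888648888888 gives the pieces 88 88 88 88 88 88 88 88 88 88 88 88 88 88 88 864 8 88 88 88 88 88 88 88, which concatenate to the answer.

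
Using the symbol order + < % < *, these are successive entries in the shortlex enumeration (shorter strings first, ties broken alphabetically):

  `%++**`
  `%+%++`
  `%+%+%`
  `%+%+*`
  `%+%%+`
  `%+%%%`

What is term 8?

Advancing 2 positions from %+%%% through %+%%% → %+%%* reaches term 8.

%+%*+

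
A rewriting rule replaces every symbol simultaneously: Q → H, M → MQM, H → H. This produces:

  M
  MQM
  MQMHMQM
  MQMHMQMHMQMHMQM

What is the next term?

Replace each of the 15 characters of MQMHMQMHMQMHMQM in place — MQM H MQM H MQM H MQM H MQM H MQM H MQM H MQM — and concatenate.

MQMHMQMHMQMHMQMHMQMHMQMHMQMHMQM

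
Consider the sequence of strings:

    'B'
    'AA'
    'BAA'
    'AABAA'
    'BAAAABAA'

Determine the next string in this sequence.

AABAABAAAABAA

Each term (from the third on) is the two preceding terms concatenated in order: term 3 = B·AA = BAA.
Continuing: AABAA · BAAAABAA gives term 6.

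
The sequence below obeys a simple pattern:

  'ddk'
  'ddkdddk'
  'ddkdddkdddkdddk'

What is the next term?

Each string is two copies of the previous one joined by 'd'.
Doubling ddkdddkdddkdddk with 'd' between the halves:

ddkdddkdddkdddkdddkdddkdddkdddk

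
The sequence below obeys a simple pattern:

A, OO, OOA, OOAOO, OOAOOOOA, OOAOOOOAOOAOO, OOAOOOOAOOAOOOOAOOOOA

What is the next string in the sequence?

From term 3 onward, concatenate the last term with the second-to-last: OO·A = OOA, OOA·OO = OOAOO, …
Continuing: OOAOOOOAOOAOOOOAOOOOA · OOAOOOOAOOAOO gives term 8.

OOAOOOOAOOAOOOOAOOOOAOOAOOOOAOOAOO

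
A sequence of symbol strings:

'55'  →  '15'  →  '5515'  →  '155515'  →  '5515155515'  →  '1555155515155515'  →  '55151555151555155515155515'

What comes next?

155515551515551555151555151555155515155515

This is a Fibonacci-style word recurrence s(k) = s(k−2)·s(k−1): e.g. 55·15 = 5515.
So term 8 is 1555155515155515·55151555151555155515155515.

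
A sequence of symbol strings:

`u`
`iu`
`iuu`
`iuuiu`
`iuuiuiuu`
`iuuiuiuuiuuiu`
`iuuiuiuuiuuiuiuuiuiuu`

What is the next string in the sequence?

Each term (from the third on) is the previous term followed by the one before it: term 3 = iu·u = iuu.
So term 8 is iuuiuiuuiuuiuiuuiuiuu·iuuiuiuuiuuiu.

iuuiuiuuiuuiuiuuiuiuuiuuiuiuuiuuiu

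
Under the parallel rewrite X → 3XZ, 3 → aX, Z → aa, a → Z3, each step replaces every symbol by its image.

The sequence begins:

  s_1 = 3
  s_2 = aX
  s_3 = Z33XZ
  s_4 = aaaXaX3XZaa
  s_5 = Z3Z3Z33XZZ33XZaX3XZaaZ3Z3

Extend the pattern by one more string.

Rewriting the 25 symbols of Z3Z3Z33XZZ33XZaX3XZaaZ3Z3 one by one yields aa aX aa aX aa aX aX 3XZ aa aa aX aX 3XZ aa Z3 3XZ aX 3XZ aa Z3 Z3 aa aX aa aX; concatenated:

aaaXaaaXaaaXaX3XZaaaaaXaX3XZaaZ33XZaX3XZaaZ3Z3aaaXaaaX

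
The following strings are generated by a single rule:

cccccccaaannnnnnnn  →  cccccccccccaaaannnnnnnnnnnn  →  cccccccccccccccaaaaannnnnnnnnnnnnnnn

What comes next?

Term n consists of 4n-1 c's, followed by n+1 a's, followed by 4n n's, where the shown terms are n = 2, 3, 4.
Setting n = 5 gives 19, 6, 20 characters in each block.

cccccccccccccccccccaaaaaannnnnnnnnnnnnnnnnnnn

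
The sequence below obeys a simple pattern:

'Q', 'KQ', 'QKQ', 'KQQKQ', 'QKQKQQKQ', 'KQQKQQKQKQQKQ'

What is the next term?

QKQKQQKQKQQKQQKQKQQKQ

From term 3 onward, concatenate the second-to-last term with the last: Q·KQ = QKQ, KQ·QKQ = KQQKQ, …
The next term joins QKQKQQKQ and KQQKQQKQKQQKQ.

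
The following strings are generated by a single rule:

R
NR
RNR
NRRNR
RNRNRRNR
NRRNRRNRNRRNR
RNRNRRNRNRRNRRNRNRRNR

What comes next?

Each term (from the third on) is the two preceding terms concatenated in order: term 3 = R·NR = RNR.
The next term joins NRRNRRNRNRRNR and RNRNRRNRNRRNRRNRNRRNR.

NRRNRRNRNRRNRRNRNRRNRNRRNRRNRNRRNR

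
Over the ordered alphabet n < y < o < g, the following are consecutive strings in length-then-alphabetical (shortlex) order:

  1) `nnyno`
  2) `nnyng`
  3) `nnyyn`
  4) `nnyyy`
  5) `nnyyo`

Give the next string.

nnyyg

The successor of nnyyo increments the rightmost position that isn't already g and resets every position after it to n.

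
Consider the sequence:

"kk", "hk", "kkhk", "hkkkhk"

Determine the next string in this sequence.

This is a Fibonacci-style word recurrence s(k) = s(k−2)·s(k−1): e.g. kk·hk = kkhk.
Continuing: kkhk · hkkkhk gives term 5.

kkhkhkkkhk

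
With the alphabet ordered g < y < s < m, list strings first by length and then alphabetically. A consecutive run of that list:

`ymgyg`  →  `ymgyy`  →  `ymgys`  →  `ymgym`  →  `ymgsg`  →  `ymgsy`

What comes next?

ymgss

Treat ymgsy as a base-4 numeral over the given alphabet and add one, carrying through any trailing m's.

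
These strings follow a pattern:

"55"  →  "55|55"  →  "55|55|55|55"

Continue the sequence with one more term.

Each string is two copies of the previous one joined by '|'.
Doubling 55|55|55|55 with '|' between the halves:

55|55|55|55|55|55|55|55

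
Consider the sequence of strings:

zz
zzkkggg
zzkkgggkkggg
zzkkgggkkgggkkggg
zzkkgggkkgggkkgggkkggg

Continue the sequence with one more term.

Each term is the previous one with kkggg appended.
So the next term is zzkkgggkkgggkkgggkkggg·kkggg.

zzkkgggkkgggkkgggkkgggkkggg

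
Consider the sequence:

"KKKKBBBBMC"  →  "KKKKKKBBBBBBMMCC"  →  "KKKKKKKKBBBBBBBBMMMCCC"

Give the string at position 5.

Term n consists of 2n+2 K's, followed by 2n+2 B's, followed by n M's, followed by n C's (n = 1, 2, …).
Setting n = 5 gives 12, 12, 5, 5 characters in each block.

KKKKKKKKKKKKBBBBBBBBBBBBMMMMMCCCCC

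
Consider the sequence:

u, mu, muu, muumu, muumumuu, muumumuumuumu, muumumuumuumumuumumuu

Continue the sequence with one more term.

muumumuumuumumuumumuumuumumuumuumu

This is a Fibonacci-style word recurrence s(k) = s(k−1)·s(k−2): e.g. mu·u = muu.
The next term joins muumumuumuumumuumumuu and muumumuumuumu.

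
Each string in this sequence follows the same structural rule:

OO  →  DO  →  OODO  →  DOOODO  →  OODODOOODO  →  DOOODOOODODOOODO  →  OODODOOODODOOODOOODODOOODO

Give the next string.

DOOODOOODODOOODOOODODOOODODOOODOOODODOOODO

This is a Fibonacci-style word recurrence s(k) = s(k−2)·s(k−1): e.g. OO·DO = OODO.
So term 8 is DOOODOOODODOOODO·OODODOOODODOOODOOODODOOODO.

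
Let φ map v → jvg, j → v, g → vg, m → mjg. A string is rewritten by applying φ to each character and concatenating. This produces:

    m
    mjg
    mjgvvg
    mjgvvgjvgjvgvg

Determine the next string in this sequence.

Rewriting the 14 symbols of mjgvvgjvgjvgvg one by one yields mjg v vg jvg jvg vg v jvg vg v jvg vg jvg vg; concatenated:

mjgvvgjvgjvgvgvjvgvgvjvgvgjvgvg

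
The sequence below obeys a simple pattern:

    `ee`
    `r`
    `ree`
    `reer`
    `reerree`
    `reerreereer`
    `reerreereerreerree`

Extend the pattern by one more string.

From term 3 onward, concatenate the last term with the second-to-last: r·ee = ree, ree·r = reer, …
The next term joins reerreereerreerree and reerreereer.

reerreereerreerreereerreereer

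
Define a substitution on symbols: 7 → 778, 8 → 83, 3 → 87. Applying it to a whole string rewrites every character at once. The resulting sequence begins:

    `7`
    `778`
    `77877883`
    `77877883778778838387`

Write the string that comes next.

7787788377877883838777877883778778838387838783778

Applying the rule to each of the 20 symbols of 77877883778778838387 gives the pieces 778 778 83 778 778 83 83 87 778 778 83 778 778 83 83 87 83 87 83 778, which concatenate to the answer.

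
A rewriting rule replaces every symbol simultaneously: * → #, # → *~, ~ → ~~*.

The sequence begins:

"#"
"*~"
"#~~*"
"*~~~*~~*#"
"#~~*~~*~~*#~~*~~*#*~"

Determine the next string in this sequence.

*~~~*~~*#~~*~~*#~~*~~*#*~~~*~~*#~~*~~*#*~#~~*

Replace each of the 20 characters of #~~*~~*~~*#~~*~~*#*~ in place — *~ ~~* ~~* # ~~* ~~* # ~~* ~~* # *~ ~~* ~~* # ~~* ~~* # *~ # ~~* — and concatenate.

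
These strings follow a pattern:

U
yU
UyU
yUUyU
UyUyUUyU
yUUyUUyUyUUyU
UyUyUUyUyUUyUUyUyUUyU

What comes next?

From term 3 onward, concatenate the second-to-last term with the last: U·yU = UyU, yU·UyU = yUUyU, …
So term 8 is yUUyUUyUyUUyU·UyUyUUyUyUUyUUyUyUUyU.

yUUyUUyUyUUyUUyUyUUyUyUUyUUyUyUUyU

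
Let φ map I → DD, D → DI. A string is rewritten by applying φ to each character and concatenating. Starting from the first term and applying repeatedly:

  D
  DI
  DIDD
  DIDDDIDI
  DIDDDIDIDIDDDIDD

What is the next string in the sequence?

φ(DIDDDIDIDIDDDIDD) expands symbol-by-symbol to DI DD DI DI DI DD DI DD DI DD DI DI DI DD DI DI; joining the 16 pieces gives the next term.

DIDDDIDIDIDDDIDDDIDDDIDIDIDDDIDI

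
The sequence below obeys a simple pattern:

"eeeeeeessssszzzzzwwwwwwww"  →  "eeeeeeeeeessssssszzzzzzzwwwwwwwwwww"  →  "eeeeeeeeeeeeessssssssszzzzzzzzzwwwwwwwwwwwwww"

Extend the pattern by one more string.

eeeeeeeeeeeeeeeessssssssssszzzzzzzzzzzwwwwwwwwwwwwwwwww

Reading off run lengths: e runs 7, 10, 13; s runs 5, 7, 9; z runs 5, 7, 9; w runs 8, 11, 14 — each is linear in n, where the shown terms are n = 3, 4, 5.
Setting n = 6 gives 16, 11, 11, 17 characters in each block.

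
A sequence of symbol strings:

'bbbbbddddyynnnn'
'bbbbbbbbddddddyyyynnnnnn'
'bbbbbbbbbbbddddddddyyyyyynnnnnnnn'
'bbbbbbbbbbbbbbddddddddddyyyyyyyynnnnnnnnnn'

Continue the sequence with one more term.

bbbbbbbbbbbbbbbbbddddddddddddyyyyyyyyyynnnnnnnnnnnn

Each string has the form b^{3n+2} d^{2n+2} y^{2n} n^{2n+2} (n = 1, 2, …).
For the next term, n = 5, so the run lengths are 17, 12, 10, 12.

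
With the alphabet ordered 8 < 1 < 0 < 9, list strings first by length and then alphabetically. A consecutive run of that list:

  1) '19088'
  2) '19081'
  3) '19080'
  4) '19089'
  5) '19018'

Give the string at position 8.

Continuing the enumeration 3 steps past 19018: 19018 → 19011 → 19010 → (answer).

19019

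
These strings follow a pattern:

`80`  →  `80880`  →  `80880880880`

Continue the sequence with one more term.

80880880880880880880880

s(k+1) = s(k)·8·s(k) — each term doubles the last with '8' between the halves.
One more doubling of 80880880880 gives the answer.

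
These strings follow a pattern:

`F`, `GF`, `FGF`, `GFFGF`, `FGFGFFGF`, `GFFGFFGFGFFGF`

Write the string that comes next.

This is a Fibonacci-style word recurrence s(k) = s(k−2)·s(k−1): e.g. F·GF = FGF.
The next term joins FGFGFFGF and GFFGFFGFGFFGF.

FGFGFFGFGFFGFFGFGFFGF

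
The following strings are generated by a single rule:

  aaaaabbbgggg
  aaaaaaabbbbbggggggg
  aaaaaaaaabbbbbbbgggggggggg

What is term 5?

The n-th term is 2n+3 a's then 2n+1 b's then 3n+1 g's (n = 1, 2, …).
At n = 5 the blocks have lengths 13, 11, 16.

aaaaaaaaaaaaabbbbbbbbbbbgggggggggggggggg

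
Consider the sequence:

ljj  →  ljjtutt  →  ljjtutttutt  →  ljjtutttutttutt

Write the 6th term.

Each term is the previous one with tutt appended.
From ljjtutttutttutt, 2 further steps: ljjtutttutttutt → ljjtutttutttutttutt → (answer).

ljjtutttutttutttutttutt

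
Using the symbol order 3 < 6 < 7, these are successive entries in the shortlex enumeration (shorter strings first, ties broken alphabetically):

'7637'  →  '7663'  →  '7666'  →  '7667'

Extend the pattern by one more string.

Treat 7667 as a base-3 numeral over the given alphabet and add one, carrying through any trailing 7's.

7673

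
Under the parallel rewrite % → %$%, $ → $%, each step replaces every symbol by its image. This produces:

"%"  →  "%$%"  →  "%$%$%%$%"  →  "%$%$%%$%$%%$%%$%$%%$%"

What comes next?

Rewriting the 21 symbols of %$%$%%$%$%%$%%$%$%%$% one by one yields %$% $% %$% $% %$% %$% $% %$% $% %$% %$% $% %$% %$% $% %$% $% %$% %$% $% %$%; concatenated:

%$%$%%$%$%%$%%$%$%%$%$%%$%%$%$%%$%%$%$%%$%$%%$%%$%$%%$%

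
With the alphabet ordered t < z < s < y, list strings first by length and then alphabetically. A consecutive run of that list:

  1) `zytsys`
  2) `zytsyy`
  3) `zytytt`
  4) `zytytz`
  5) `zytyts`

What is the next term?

zytyty

Find the rightmost character of zytyts below y, bump it to the next letter, and reset everything to its right to t.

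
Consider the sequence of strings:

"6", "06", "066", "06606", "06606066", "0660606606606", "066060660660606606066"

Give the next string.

This is a Fibonacci-style word recurrence s(k) = s(k−1)·s(k−2): e.g. 06·6 = 066.
Continuing: 066060660660606606066 · 0660606606606 gives term 8.

0660606606606066060660660606606606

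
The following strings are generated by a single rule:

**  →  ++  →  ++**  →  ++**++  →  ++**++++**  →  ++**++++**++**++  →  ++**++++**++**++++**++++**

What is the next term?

From term 3 onward, concatenate the last term with the second-to-last: ++·** = ++**, ++**·++ = ++**++, …
The next term joins ++**++++**++**++++**++++** and ++**++++**++**++.

++**++++**++**++++**++++**++**++++**++**++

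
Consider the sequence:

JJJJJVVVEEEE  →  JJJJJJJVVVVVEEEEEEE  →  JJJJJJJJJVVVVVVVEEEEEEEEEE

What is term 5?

JJJJJJJJJJJJJVVVVVVVVVVVEEEEEEEEEEEEEEEE

The n-th term is 2n+3 J's then 2n+1 V's then 3n+1 E's (n = 1, 2, …).
Setting n = 5 gives 13, 11, 16 characters in each block.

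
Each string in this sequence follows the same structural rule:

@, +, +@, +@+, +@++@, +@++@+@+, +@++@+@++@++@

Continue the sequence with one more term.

+@++@+@++@++@+@++@+@+

Each term (from the third on) is the previous term followed by the one before it: term 3 = +·@ = +@.
Continuing: +@++@+@++@++@ · +@++@+@+ gives term 8.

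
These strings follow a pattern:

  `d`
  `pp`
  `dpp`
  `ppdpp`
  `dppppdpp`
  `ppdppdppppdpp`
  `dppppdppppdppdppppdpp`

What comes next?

ppdppdppppdppdppppdppppdppdppppdpp

This is a Fibonacci-style word recurrence s(k) = s(k−2)·s(k−1): e.g. d·pp = dpp.
The next term joins ppdppdppppdpp and dppppdppppdppdppppdpp.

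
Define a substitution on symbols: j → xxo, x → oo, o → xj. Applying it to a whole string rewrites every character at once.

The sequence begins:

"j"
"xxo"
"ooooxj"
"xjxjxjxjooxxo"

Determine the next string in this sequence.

Replace each of the 13 characters of xjxjxjxjooxxo in place — oo xxo oo xxo oo xxo oo xxo xj xj oo oo xj — and concatenate.

ooxxoooxxoooxxoooxxoxjxjooooxj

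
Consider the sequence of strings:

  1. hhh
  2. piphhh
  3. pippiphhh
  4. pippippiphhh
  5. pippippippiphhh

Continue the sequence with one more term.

Every step adds pip at the front: s(k+1) = pip·s(k).
Applying this once more to pippippippiphhh:

pippippippippiphhh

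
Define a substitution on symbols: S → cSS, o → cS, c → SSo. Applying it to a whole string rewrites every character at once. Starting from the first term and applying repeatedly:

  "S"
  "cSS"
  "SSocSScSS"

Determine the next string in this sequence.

Apply φ to SSocSScSS symbol by symbol: S→cSS, S→cSS, o→cS, c→SSo, S→cSS, S→cSS, c→SSo, S→cSS, S→cSS; joined: cSS cSS cS SSo cSS cSS SSo cSS cSS.

cSScSScSSSocSScSSSSocSScSS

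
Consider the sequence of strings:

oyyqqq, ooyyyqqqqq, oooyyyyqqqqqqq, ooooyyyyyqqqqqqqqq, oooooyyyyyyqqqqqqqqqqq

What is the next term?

ooooooyyyyyyyqqqqqqqqqqqqq

Each string has the form o^{n-1} y^{n} q^{2n-1}, where the shown terms are n = 2, 3, 4, 5, 6.
For the next term, n = 7, so the run lengths are 6, 7, 13.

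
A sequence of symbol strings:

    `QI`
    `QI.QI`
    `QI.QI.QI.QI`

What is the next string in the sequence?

Each string is two copies of the previous one joined by '.'.
Doubling QI.QI.QI.QI with '.' between the halves:

QI.QI.QI.QI.QI.QI.QI.QI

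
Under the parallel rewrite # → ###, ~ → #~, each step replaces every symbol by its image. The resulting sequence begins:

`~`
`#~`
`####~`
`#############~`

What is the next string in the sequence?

Applying the rule to each of the 14 symbols of #############~ gives the pieces ### ### ### ### ### ### ### ### ### ### ### ### ### #~, which concatenate to the answer.

########################################~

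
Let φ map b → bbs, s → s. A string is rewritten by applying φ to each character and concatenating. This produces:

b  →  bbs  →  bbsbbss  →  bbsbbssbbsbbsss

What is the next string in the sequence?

bbsbbssbbsbbsssbbsbbssbbsbbssss

φ(bbsbbssbbsbbsss) expands symbol-by-symbol to bbs bbs s bbs bbs s s bbs bbs s bbs bbs s s s; joining the 15 pieces gives the next term.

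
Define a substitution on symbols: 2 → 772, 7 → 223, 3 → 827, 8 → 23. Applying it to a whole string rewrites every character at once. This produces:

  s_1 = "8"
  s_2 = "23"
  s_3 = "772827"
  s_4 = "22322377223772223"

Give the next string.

772772827772772827223223772772827223223772772772827

Applying the rule to each of the 17 symbols of 22322377223772223 gives the pieces 772 772 827 772 772 827 223 223 772 772 827 223 223 772 772 772 827, which concatenate to the answer.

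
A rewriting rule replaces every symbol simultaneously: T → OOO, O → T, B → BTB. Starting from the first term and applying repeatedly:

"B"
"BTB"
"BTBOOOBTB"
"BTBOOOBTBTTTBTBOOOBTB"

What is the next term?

BTBOOOBTBTTTBTBOOOBTBOOOOOOOOOBTBOOOBTBTTTBTBOOOBTB

φ(BTBOOOBTBTTTBTBOOOBTB) expands symbol-by-symbol to BTB OOO BTB T T T BTB OOO BTB OOO OOO OOO BTB OOO BTB T T T BTB OOO BTB; joining the 21 pieces gives the next term.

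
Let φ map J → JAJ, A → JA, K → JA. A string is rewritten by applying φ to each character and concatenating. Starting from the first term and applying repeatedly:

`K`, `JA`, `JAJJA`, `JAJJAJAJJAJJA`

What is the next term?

Applying the rule to each of the 13 symbols of JAJJAJAJJAJJA gives the pieces JAJ JA JAJ JAJ JA JAJ JA JAJ JAJ JA JAJ JAJ JA, which concatenate to the answer.

JAJJAJAJJAJJAJAJJAJAJJAJJAJAJJAJJA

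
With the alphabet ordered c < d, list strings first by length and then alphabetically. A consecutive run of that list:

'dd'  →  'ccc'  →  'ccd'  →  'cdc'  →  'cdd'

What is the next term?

dcc

The successor of cdd increments the rightmost position that isn't already d and resets every position after it to c.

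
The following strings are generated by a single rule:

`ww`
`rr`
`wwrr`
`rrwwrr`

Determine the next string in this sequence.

From term 3 onward, concatenate the second-to-last term with the last: ww·rr = wwrr, rr·wwrr = rrwwrr, …
So term 5 is wwrr·rrwwrr.

wwrrrrwwrr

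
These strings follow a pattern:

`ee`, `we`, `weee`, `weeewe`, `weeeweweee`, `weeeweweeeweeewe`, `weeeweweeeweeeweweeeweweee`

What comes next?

weeeweweeeweeeweweeeweweeeweeeweweeeweeewe

From term 3 onward, concatenate the last term with the second-to-last: we·ee = weee, weee·we = weeewe, …
So term 8 is weeeweweeeweeeweweeeweweee·weeeweweeeweeewe.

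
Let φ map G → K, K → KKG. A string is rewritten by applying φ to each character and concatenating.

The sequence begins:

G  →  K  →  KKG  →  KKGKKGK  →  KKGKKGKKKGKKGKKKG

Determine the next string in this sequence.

φ(KKGKKGKKKGKKGKKKG) expands symbol-by-symbol to KKG KKG K KKG KKG K KKG KKG KKG K KKG KKG K KKG KKG KKG K; joining the 17 pieces gives the next term.

KKGKKGKKKGKKGKKKGKKGKKGKKKGKKGKKKGKKGKKGK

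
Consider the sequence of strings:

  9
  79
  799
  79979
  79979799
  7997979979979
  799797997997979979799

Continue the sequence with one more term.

7997979979979799797997997979979979

This is a Fibonacci-style word recurrence s(k) = s(k−1)·s(k−2): e.g. 79·9 = 799.
The next term joins 799797997997979979799 and 7997979979979.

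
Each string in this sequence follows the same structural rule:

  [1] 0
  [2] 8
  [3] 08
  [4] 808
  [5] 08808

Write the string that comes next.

Each term (from the third on) is the two preceding terms concatenated in order: term 3 = 0·8 = 08.
Continuing: 808 · 08808 gives term 6.

80808808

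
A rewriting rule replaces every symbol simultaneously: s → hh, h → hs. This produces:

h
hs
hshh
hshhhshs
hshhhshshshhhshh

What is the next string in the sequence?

φ(hshhhshshshhhshh) expands symbol-by-symbol to hs hh hs hs hs hh hs hh hs hh hs hs hs hh hs hs; joining the 16 pieces gives the next term.

hshhhshshshhhshhhshhhshshshhhshs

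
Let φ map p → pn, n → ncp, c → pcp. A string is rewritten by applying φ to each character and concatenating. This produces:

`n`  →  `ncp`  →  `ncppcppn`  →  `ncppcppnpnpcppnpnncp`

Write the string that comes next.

Rewriting the 20 symbols of ncppcppnpnpcppnpnncp one by one yields ncp pcp pn pn pcp pn pn ncp pn ncp pn pcp pn pn ncp pn ncp ncp pcp pn; concatenated:

ncppcppnpnpcppnpnncppnncppnpcppnpnncppnncpncppcppn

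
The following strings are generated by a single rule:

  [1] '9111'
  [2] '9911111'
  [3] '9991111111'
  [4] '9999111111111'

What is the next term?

Each string has the form 9^{n} 1^{2n+1} (n = 1, 2, …).
For the next term, n = 5, so the run lengths are 5, 11.

9999911111111111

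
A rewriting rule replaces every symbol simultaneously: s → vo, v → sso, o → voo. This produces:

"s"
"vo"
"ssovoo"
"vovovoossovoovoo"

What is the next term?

Replace each of the 16 characters of vovovoossovoovoo in place — sso voo sso voo sso voo voo vo vo voo sso voo voo sso voo voo — and concatenate.

ssovoossovoossovoovoovovovoossovoovoossovoovoo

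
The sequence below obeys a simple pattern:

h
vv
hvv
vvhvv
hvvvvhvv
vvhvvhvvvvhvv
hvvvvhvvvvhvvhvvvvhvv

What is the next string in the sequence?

vvhvvhvvvvhvvhvvvvhvvvvhvvhvvvvhvv

Each term (from the third on) is the two preceding terms concatenated in order: term 3 = h·vv = hvv.
The next term joins vvhvvhvvvvhvv and hvvvvhvvvvhvvhvvvvhvv.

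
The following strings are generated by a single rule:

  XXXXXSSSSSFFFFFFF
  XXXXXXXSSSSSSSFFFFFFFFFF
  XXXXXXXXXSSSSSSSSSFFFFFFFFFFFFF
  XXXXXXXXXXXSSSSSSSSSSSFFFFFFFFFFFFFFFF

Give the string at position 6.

XXXXXXXXXXXXXXXSSSSSSSSSSSSSSSFFFFFFFFFFFFFFFFFFFFFF

Reading off run lengths: X runs 5, 7, 9, 11; S runs 5, 7, 9, 11; F runs 7, 10, 13, 16 — each is linear in n, where the shown terms are n = 2, 3, 4, 5.
Setting n = 7 gives 15, 15, 22 characters in each block.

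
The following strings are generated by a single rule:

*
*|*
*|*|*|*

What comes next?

Every step duplicates the string with '|' between the halves.
Doubling *|*|*|* with '|' between the halves:

*|*|*|*|*|*|*|*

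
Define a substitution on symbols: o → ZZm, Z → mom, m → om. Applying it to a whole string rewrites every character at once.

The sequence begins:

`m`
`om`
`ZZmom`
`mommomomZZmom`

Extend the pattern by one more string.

Rewriting the 13 symbols of mommomomZZmom one by one yields om ZZm om om ZZm om ZZm om mom mom om ZZm om; concatenated:

omZZmomomZZmomZZmommommomomZZmom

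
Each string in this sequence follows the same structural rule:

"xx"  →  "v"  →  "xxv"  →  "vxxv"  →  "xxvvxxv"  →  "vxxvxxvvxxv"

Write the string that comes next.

xxvvxxvvxxvxxvvxxv

From term 3 onward, concatenate the second-to-last term with the last: xx·v = xxv, v·xxv = vxxv, …
Continuing: xxvvxxv · vxxvxxvvxxv gives term 7.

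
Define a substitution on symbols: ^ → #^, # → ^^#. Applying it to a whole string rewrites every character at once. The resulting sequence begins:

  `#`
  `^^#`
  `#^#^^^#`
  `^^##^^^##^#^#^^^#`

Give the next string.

Replace each of the 17 characters of ^^##^^^##^#^#^^^# in place — #^ #^ ^^# ^^# #^ #^ #^ ^^# ^^# #^ ^^# #^ ^^# #^ #^ #^ ^^# — and concatenate.

#^#^^^#^^##^#^#^^^#^^##^^^##^^^##^#^#^^^#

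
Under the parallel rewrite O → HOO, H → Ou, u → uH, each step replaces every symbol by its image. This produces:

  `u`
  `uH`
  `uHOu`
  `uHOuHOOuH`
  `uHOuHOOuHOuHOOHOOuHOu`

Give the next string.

φ(uHOuHOOuHOuHOOHOOuHOu) expands symbol-by-symbol to uH Ou HOO uH Ou HOO HOO uH Ou HOO uH Ou HOO HOO Ou HOO HOO uH Ou HOO uH; joining the 21 pieces gives the next term.

uHOuHOOuHOuHOOHOOuHOuHOOuHOuHOOHOOOuHOOHOOuHOuHOOuH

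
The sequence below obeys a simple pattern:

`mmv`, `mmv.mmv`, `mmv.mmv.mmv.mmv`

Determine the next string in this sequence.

mmv.mmv.mmv.mmv.mmv.mmv.mmv.mmv

Every step duplicates the string with '.' between the halves.
One more doubling of mmv.mmv.mmv.mmv gives the answer.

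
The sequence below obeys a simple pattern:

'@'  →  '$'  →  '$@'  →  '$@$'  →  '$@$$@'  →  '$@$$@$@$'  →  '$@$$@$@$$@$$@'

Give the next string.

From term 3 onward, concatenate the last term with the second-to-last: $·@ = $@, $@·$ = $@$, …
The next term joins $@$$@$@$$@$$@ and $@$$@$@$.

$@$$@$@$$@$$@$@$$@$@$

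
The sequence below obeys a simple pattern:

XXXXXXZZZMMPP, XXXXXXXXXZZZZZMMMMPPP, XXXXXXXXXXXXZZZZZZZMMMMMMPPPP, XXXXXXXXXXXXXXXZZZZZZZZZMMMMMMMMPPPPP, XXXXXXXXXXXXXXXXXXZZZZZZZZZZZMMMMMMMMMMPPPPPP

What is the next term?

Term n consists of 3n X's, followed by 2n-1 Z's, followed by 2n-2 M's, followed by n P's, where the shown terms are n = 2, 3, 4, 5, 6.
At n = 7 the blocks have lengths 21, 13, 12, 7.

XXXXXXXXXXXXXXXXXXXXXZZZZZZZZZZZZZMMMMMMMMMMMMPPPPPPP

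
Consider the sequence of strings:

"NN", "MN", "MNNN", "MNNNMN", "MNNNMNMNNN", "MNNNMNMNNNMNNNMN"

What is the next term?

From term 3 onward, concatenate the last term with the second-to-last: MN·NN = MNNN, MNNN·MN = MNNNMN, …
So term 7 is MNNNMNMNNNMNNNMN·MNNNMNMNNN.

MNNNMNMNNNMNNNMNMNNNMNMNNN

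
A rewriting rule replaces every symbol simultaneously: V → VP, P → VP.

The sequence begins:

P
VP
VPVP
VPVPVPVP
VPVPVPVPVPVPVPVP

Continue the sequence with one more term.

Rewriting the 16 symbols of VPVPVPVPVPVPVPVP one by one yields VP VP VP VP VP VP VP VP VP VP VP VP VP VP VP VP; concatenated:

VPVPVPVPVPVPVPVPVPVPVPVPVPVPVPVP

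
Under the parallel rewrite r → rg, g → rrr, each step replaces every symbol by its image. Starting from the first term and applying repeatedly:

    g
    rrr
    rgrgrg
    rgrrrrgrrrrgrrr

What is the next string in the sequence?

Applying the rule to each of the 15 symbols of rgrrrrgrrrrgrrr gives the pieces rg rrr rg rg rg rg rrr rg rg rg rg rrr rg rg rg, which concatenate to the answer.

rgrrrrgrgrgrgrrrrgrgrgrgrrrrgrgrg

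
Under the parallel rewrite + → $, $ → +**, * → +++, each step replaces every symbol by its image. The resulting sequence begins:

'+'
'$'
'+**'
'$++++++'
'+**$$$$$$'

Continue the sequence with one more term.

Rewriting each symbol of +**$$$$$$: +→$, *→+++, *→+++, $→+**, $→+**, $→+**, $→+**, $→+**, $→+**, which concatenates to $ +++ +++ +** +** +** +** +** +**.

$+++++++**+**+**+**+**+**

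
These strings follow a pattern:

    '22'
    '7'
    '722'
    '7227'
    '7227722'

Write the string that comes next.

72277227227

This is a Fibonacci-style word recurrence s(k) = s(k−1)·s(k−2): e.g. 7·22 = 722.
So term 6 is 7227722·7227.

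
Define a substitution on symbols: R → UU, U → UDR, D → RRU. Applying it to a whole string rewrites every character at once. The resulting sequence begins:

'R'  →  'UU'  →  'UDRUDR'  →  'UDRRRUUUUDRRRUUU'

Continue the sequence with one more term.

Applying the rule to each of the 16 symbols of UDRRRUUUUDRRRUUU gives the pieces UDR RRU UU UU UU UDR UDR UDR UDR RRU UU UU UU UDR UDR UDR, which concatenate to the answer.

UDRRRUUUUUUUUDRUDRUDRUDRRRUUUUUUUUDRUDRUDR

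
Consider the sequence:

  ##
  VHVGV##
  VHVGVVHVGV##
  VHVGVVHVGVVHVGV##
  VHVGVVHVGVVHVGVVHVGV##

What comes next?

Every step adds VHVGV at the front: s(k+1) = VHVGV·s(k).
So the next term is VHVGV·VHVGVVHVGVVHVGVVHVGV##.

VHVGVVHVGVVHVGVVHVGVVHVGV##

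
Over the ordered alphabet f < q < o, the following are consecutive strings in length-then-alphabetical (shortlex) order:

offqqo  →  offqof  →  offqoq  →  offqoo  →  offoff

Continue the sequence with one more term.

Treat offoff as a base-3 numeral over the given alphabet and add one, carrying through any trailing o's.

offofq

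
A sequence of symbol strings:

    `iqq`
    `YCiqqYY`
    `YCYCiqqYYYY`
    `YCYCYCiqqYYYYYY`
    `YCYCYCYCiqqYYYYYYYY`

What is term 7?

YCYCYCYCYCYCiqqYYYYYYYYYYYY

Each term wraps the previous one in YC on the left and YY on the right.
From YCYCYCYCiqqYYYYYYYY, 2 further steps: YCYCYCYCiqqYYYYYYYY → YCYCYCYCYCiqqYYYYYYYYYY → (answer).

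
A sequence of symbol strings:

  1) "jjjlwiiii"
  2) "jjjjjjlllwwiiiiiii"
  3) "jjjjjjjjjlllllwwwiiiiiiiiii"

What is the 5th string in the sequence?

jjjjjjjjjjjjjjjlllllllllwwwwwiiiiiiiiiiiiiiii

The n-th term is 3n j's then 2n-1 l's then n w's then 3n+1 i's (n = 1, 2, …).
Setting n = 5 gives 15, 9, 5, 16 characters in each block.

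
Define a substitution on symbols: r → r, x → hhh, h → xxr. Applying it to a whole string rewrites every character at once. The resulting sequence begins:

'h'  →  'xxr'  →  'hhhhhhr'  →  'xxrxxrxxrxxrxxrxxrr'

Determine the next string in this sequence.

Replace each of the 19 characters of xxrxxrxxrxxrxxrxxrr in place — hhh hhh r hhh hhh r hhh hhh r hhh hhh r hhh hhh r hhh hhh r r — and concatenate.

hhhhhhrhhhhhhrhhhhhhrhhhhhhrhhhhhhrhhhhhhrr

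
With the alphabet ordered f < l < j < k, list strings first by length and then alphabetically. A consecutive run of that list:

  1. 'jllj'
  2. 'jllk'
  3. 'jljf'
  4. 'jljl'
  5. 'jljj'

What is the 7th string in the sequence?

jlkf

Stepping forward 2 times from jljj: jljj → jljk, then the target.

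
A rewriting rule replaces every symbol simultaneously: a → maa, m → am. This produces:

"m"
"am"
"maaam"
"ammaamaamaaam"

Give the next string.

Replace each of the 13 characters of ammaamaamaaam in place — maa am am maa maa am maa maa am maa maa maa am — and concatenate.

maaamammaamaaammaamaaammaamaamaaam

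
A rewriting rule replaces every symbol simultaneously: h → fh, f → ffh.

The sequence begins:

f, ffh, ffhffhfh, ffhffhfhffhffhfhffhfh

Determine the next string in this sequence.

Applying the rule to each of the 21 symbols of ffhffhfhffhffhfhffhfh gives the pieces ffh ffh fh ffh ffh fh ffh fh ffh ffh fh ffh ffh fh ffh fh ffh ffh fh ffh fh, which concatenate to the answer.

ffhffhfhffhffhfhffhfhffhffhfhffhffhfhffhfhffhffhfhffhfh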